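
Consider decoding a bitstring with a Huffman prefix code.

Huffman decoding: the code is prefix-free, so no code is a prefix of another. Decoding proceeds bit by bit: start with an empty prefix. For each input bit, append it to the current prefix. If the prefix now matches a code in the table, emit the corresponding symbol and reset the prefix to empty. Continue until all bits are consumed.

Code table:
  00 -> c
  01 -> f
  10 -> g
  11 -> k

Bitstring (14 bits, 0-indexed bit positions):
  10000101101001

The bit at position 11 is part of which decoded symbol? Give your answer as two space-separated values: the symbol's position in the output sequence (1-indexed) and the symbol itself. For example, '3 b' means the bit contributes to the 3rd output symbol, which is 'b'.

Answer: 6 g

Derivation:
Bit 0: prefix='1' (no match yet)
Bit 1: prefix='10' -> emit 'g', reset
Bit 2: prefix='0' (no match yet)
Bit 3: prefix='00' -> emit 'c', reset
Bit 4: prefix='0' (no match yet)
Bit 5: prefix='01' -> emit 'f', reset
Bit 6: prefix='0' (no match yet)
Bit 7: prefix='01' -> emit 'f', reset
Bit 8: prefix='1' (no match yet)
Bit 9: prefix='10' -> emit 'g', reset
Bit 10: prefix='1' (no match yet)
Bit 11: prefix='10' -> emit 'g', reset
Bit 12: prefix='0' (no match yet)
Bit 13: prefix='01' -> emit 'f', reset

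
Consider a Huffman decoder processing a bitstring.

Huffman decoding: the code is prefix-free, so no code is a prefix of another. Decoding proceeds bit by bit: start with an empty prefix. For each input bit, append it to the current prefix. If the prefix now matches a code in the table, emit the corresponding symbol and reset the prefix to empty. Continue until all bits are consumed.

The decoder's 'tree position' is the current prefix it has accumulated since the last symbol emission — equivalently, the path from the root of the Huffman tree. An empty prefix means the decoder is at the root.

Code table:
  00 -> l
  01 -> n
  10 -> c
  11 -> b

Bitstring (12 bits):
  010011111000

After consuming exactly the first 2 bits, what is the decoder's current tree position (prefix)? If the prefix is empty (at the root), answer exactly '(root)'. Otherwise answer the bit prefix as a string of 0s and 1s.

Bit 0: prefix='0' (no match yet)
Bit 1: prefix='01' -> emit 'n', reset

Answer: (root)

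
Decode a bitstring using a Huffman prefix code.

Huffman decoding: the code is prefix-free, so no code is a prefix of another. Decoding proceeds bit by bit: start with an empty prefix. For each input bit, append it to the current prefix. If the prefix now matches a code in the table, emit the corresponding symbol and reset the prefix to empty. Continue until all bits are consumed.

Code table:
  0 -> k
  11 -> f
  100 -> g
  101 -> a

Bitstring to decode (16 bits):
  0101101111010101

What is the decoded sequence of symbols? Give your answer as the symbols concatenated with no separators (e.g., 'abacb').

Answer: kaafaka

Derivation:
Bit 0: prefix='0' -> emit 'k', reset
Bit 1: prefix='1' (no match yet)
Bit 2: prefix='10' (no match yet)
Bit 3: prefix='101' -> emit 'a', reset
Bit 4: prefix='1' (no match yet)
Bit 5: prefix='10' (no match yet)
Bit 6: prefix='101' -> emit 'a', reset
Bit 7: prefix='1' (no match yet)
Bit 8: prefix='11' -> emit 'f', reset
Bit 9: prefix='1' (no match yet)
Bit 10: prefix='10' (no match yet)
Bit 11: prefix='101' -> emit 'a', reset
Bit 12: prefix='0' -> emit 'k', reset
Bit 13: prefix='1' (no match yet)
Bit 14: prefix='10' (no match yet)
Bit 15: prefix='101' -> emit 'a', reset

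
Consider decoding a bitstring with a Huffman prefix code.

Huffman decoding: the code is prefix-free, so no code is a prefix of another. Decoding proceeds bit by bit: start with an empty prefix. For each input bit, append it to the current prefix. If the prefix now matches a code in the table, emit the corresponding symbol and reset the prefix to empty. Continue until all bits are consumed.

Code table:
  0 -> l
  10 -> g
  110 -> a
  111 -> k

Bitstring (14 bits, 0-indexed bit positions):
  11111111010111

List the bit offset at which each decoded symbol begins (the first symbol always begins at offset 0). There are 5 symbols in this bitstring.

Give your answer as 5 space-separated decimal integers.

Answer: 0 3 6 9 11

Derivation:
Bit 0: prefix='1' (no match yet)
Bit 1: prefix='11' (no match yet)
Bit 2: prefix='111' -> emit 'k', reset
Bit 3: prefix='1' (no match yet)
Bit 4: prefix='11' (no match yet)
Bit 5: prefix='111' -> emit 'k', reset
Bit 6: prefix='1' (no match yet)
Bit 7: prefix='11' (no match yet)
Bit 8: prefix='110' -> emit 'a', reset
Bit 9: prefix='1' (no match yet)
Bit 10: prefix='10' -> emit 'g', reset
Bit 11: prefix='1' (no match yet)
Bit 12: prefix='11' (no match yet)
Bit 13: prefix='111' -> emit 'k', reset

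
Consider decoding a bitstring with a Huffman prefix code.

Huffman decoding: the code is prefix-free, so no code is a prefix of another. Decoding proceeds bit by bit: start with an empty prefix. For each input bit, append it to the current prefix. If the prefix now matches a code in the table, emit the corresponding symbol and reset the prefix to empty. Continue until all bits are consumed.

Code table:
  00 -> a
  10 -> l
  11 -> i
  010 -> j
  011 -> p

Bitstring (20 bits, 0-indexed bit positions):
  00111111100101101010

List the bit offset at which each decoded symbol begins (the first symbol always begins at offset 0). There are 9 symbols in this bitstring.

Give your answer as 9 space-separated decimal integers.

Answer: 0 2 4 6 8 10 13 15 18

Derivation:
Bit 0: prefix='0' (no match yet)
Bit 1: prefix='00' -> emit 'a', reset
Bit 2: prefix='1' (no match yet)
Bit 3: prefix='11' -> emit 'i', reset
Bit 4: prefix='1' (no match yet)
Bit 5: prefix='11' -> emit 'i', reset
Bit 6: prefix='1' (no match yet)
Bit 7: prefix='11' -> emit 'i', reset
Bit 8: prefix='1' (no match yet)
Bit 9: prefix='10' -> emit 'l', reset
Bit 10: prefix='0' (no match yet)
Bit 11: prefix='01' (no match yet)
Bit 12: prefix='010' -> emit 'j', reset
Bit 13: prefix='1' (no match yet)
Bit 14: prefix='11' -> emit 'i', reset
Bit 15: prefix='0' (no match yet)
Bit 16: prefix='01' (no match yet)
Bit 17: prefix='010' -> emit 'j', reset
Bit 18: prefix='1' (no match yet)
Bit 19: prefix='10' -> emit 'l', reset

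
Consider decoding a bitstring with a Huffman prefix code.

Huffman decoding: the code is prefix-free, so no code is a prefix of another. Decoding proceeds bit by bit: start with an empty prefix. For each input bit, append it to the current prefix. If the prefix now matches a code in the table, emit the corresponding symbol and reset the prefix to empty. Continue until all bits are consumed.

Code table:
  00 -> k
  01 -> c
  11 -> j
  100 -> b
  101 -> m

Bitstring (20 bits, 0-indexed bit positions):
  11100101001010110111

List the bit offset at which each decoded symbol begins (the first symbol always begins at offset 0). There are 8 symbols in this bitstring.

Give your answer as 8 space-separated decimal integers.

Bit 0: prefix='1' (no match yet)
Bit 1: prefix='11' -> emit 'j', reset
Bit 2: prefix='1' (no match yet)
Bit 3: prefix='10' (no match yet)
Bit 4: prefix='100' -> emit 'b', reset
Bit 5: prefix='1' (no match yet)
Bit 6: prefix='10' (no match yet)
Bit 7: prefix='101' -> emit 'm', reset
Bit 8: prefix='0' (no match yet)
Bit 9: prefix='00' -> emit 'k', reset
Bit 10: prefix='1' (no match yet)
Bit 11: prefix='10' (no match yet)
Bit 12: prefix='101' -> emit 'm', reset
Bit 13: prefix='0' (no match yet)
Bit 14: prefix='01' -> emit 'c', reset
Bit 15: prefix='1' (no match yet)
Bit 16: prefix='10' (no match yet)
Bit 17: prefix='101' -> emit 'm', reset
Bit 18: prefix='1' (no match yet)
Bit 19: prefix='11' -> emit 'j', reset

Answer: 0 2 5 8 10 13 15 18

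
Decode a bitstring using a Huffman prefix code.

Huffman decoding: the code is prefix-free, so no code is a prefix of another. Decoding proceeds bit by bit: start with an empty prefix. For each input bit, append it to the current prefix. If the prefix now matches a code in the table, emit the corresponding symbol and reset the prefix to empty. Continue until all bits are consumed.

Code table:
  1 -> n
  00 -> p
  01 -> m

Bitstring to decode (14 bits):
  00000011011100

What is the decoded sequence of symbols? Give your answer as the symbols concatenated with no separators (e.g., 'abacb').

Bit 0: prefix='0' (no match yet)
Bit 1: prefix='00' -> emit 'p', reset
Bit 2: prefix='0' (no match yet)
Bit 3: prefix='00' -> emit 'p', reset
Bit 4: prefix='0' (no match yet)
Bit 5: prefix='00' -> emit 'p', reset
Bit 6: prefix='1' -> emit 'n', reset
Bit 7: prefix='1' -> emit 'n', reset
Bit 8: prefix='0' (no match yet)
Bit 9: prefix='01' -> emit 'm', reset
Bit 10: prefix='1' -> emit 'n', reset
Bit 11: prefix='1' -> emit 'n', reset
Bit 12: prefix='0' (no match yet)
Bit 13: prefix='00' -> emit 'p', reset

Answer: pppnnmnnp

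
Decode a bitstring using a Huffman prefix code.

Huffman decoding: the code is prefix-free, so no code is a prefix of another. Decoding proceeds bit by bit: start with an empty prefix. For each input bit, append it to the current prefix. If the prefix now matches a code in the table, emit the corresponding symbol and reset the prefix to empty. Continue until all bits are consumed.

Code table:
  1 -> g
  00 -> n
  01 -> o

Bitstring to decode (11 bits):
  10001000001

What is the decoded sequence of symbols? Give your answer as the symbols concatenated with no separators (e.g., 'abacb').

Bit 0: prefix='1' -> emit 'g', reset
Bit 1: prefix='0' (no match yet)
Bit 2: prefix='00' -> emit 'n', reset
Bit 3: prefix='0' (no match yet)
Bit 4: prefix='01' -> emit 'o', reset
Bit 5: prefix='0' (no match yet)
Bit 6: prefix='00' -> emit 'n', reset
Bit 7: prefix='0' (no match yet)
Bit 8: prefix='00' -> emit 'n', reset
Bit 9: prefix='0' (no match yet)
Bit 10: prefix='01' -> emit 'o', reset

Answer: gnonno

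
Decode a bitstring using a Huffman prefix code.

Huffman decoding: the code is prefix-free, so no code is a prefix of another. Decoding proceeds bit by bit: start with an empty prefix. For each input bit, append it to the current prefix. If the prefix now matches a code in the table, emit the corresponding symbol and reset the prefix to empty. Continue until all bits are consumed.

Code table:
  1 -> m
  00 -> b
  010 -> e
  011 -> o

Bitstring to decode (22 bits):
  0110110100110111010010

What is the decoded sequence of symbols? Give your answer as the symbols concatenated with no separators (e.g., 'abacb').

Answer: ooeoomee

Derivation:
Bit 0: prefix='0' (no match yet)
Bit 1: prefix='01' (no match yet)
Bit 2: prefix='011' -> emit 'o', reset
Bit 3: prefix='0' (no match yet)
Bit 4: prefix='01' (no match yet)
Bit 5: prefix='011' -> emit 'o', reset
Bit 6: prefix='0' (no match yet)
Bit 7: prefix='01' (no match yet)
Bit 8: prefix='010' -> emit 'e', reset
Bit 9: prefix='0' (no match yet)
Bit 10: prefix='01' (no match yet)
Bit 11: prefix='011' -> emit 'o', reset
Bit 12: prefix='0' (no match yet)
Bit 13: prefix='01' (no match yet)
Bit 14: prefix='011' -> emit 'o', reset
Bit 15: prefix='1' -> emit 'm', reset
Bit 16: prefix='0' (no match yet)
Bit 17: prefix='01' (no match yet)
Bit 18: prefix='010' -> emit 'e', reset
Bit 19: prefix='0' (no match yet)
Bit 20: prefix='01' (no match yet)
Bit 21: prefix='010' -> emit 'e', reset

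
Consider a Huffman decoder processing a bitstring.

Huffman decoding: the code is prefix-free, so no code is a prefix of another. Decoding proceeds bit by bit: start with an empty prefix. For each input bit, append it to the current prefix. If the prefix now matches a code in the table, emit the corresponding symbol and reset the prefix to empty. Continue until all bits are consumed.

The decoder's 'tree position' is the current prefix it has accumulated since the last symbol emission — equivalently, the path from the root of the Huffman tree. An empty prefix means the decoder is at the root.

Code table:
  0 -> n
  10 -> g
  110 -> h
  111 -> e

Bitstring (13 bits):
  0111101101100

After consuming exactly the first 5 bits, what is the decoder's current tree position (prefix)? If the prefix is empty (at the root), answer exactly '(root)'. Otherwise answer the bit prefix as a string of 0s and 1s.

Bit 0: prefix='0' -> emit 'n', reset
Bit 1: prefix='1' (no match yet)
Bit 2: prefix='11' (no match yet)
Bit 3: prefix='111' -> emit 'e', reset
Bit 4: prefix='1' (no match yet)

Answer: 1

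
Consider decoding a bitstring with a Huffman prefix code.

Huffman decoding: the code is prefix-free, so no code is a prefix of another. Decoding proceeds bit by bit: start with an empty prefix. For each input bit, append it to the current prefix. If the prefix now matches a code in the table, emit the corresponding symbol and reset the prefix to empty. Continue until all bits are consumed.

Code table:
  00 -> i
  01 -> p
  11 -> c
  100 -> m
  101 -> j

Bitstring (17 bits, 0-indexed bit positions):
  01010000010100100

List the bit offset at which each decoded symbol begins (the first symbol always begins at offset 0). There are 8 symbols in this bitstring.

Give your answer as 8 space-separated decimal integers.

Answer: 0 2 4 6 8 10 12 14

Derivation:
Bit 0: prefix='0' (no match yet)
Bit 1: prefix='01' -> emit 'p', reset
Bit 2: prefix='0' (no match yet)
Bit 3: prefix='01' -> emit 'p', reset
Bit 4: prefix='0' (no match yet)
Bit 5: prefix='00' -> emit 'i', reset
Bit 6: prefix='0' (no match yet)
Bit 7: prefix='00' -> emit 'i', reset
Bit 8: prefix='0' (no match yet)
Bit 9: prefix='01' -> emit 'p', reset
Bit 10: prefix='0' (no match yet)
Bit 11: prefix='01' -> emit 'p', reset
Bit 12: prefix='0' (no match yet)
Bit 13: prefix='00' -> emit 'i', reset
Bit 14: prefix='1' (no match yet)
Bit 15: prefix='10' (no match yet)
Bit 16: prefix='100' -> emit 'm', reset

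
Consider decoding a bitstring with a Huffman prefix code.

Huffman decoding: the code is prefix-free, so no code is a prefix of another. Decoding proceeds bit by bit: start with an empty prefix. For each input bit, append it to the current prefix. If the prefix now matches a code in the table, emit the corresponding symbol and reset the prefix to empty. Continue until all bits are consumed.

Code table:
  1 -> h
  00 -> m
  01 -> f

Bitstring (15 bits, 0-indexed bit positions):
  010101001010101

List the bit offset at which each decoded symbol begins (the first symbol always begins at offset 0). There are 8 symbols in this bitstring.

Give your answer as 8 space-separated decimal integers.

Answer: 0 2 4 6 8 9 11 13

Derivation:
Bit 0: prefix='0' (no match yet)
Bit 1: prefix='01' -> emit 'f', reset
Bit 2: prefix='0' (no match yet)
Bit 3: prefix='01' -> emit 'f', reset
Bit 4: prefix='0' (no match yet)
Bit 5: prefix='01' -> emit 'f', reset
Bit 6: prefix='0' (no match yet)
Bit 7: prefix='00' -> emit 'm', reset
Bit 8: prefix='1' -> emit 'h', reset
Bit 9: prefix='0' (no match yet)
Bit 10: prefix='01' -> emit 'f', reset
Bit 11: prefix='0' (no match yet)
Bit 12: prefix='01' -> emit 'f', reset
Bit 13: prefix='0' (no match yet)
Bit 14: prefix='01' -> emit 'f', reset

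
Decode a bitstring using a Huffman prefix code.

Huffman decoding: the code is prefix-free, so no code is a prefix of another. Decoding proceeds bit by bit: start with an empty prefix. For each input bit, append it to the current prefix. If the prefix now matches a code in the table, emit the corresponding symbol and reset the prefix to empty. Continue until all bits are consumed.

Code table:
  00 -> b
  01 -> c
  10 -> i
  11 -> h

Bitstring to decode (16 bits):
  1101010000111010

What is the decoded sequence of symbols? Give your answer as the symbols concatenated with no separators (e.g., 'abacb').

Answer: hccbbhii

Derivation:
Bit 0: prefix='1' (no match yet)
Bit 1: prefix='11' -> emit 'h', reset
Bit 2: prefix='0' (no match yet)
Bit 3: prefix='01' -> emit 'c', reset
Bit 4: prefix='0' (no match yet)
Bit 5: prefix='01' -> emit 'c', reset
Bit 6: prefix='0' (no match yet)
Bit 7: prefix='00' -> emit 'b', reset
Bit 8: prefix='0' (no match yet)
Bit 9: prefix='00' -> emit 'b', reset
Bit 10: prefix='1' (no match yet)
Bit 11: prefix='11' -> emit 'h', reset
Bit 12: prefix='1' (no match yet)
Bit 13: prefix='10' -> emit 'i', reset
Bit 14: prefix='1' (no match yet)
Bit 15: prefix='10' -> emit 'i', reset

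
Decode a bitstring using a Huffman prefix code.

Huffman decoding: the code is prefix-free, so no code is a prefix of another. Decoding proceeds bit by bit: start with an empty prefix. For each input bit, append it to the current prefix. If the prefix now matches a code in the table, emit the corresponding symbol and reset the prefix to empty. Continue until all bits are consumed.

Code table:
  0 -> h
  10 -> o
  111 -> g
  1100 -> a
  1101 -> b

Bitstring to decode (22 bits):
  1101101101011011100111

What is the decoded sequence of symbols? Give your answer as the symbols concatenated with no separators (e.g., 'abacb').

Bit 0: prefix='1' (no match yet)
Bit 1: prefix='11' (no match yet)
Bit 2: prefix='110' (no match yet)
Bit 3: prefix='1101' -> emit 'b', reset
Bit 4: prefix='1' (no match yet)
Bit 5: prefix='10' -> emit 'o', reset
Bit 6: prefix='1' (no match yet)
Bit 7: prefix='11' (no match yet)
Bit 8: prefix='110' (no match yet)
Bit 9: prefix='1101' -> emit 'b', reset
Bit 10: prefix='0' -> emit 'h', reset
Bit 11: prefix='1' (no match yet)
Bit 12: prefix='11' (no match yet)
Bit 13: prefix='110' (no match yet)
Bit 14: prefix='1101' -> emit 'b', reset
Bit 15: prefix='1' (no match yet)
Bit 16: prefix='11' (no match yet)
Bit 17: prefix='110' (no match yet)
Bit 18: prefix='1100' -> emit 'a', reset
Bit 19: prefix='1' (no match yet)
Bit 20: prefix='11' (no match yet)
Bit 21: prefix='111' -> emit 'g', reset

Answer: bobhbag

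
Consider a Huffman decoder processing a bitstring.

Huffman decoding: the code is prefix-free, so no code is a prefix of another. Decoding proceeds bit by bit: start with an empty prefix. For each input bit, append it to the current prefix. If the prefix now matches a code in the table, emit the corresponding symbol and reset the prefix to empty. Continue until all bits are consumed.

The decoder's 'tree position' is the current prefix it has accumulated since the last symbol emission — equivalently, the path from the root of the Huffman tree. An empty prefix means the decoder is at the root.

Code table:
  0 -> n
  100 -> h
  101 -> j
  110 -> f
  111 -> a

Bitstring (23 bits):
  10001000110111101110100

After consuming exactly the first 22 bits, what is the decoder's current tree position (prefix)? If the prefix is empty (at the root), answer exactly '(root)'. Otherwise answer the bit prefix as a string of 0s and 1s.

Answer: 10

Derivation:
Bit 0: prefix='1' (no match yet)
Bit 1: prefix='10' (no match yet)
Bit 2: prefix='100' -> emit 'h', reset
Bit 3: prefix='0' -> emit 'n', reset
Bit 4: prefix='1' (no match yet)
Bit 5: prefix='10' (no match yet)
Bit 6: prefix='100' -> emit 'h', reset
Bit 7: prefix='0' -> emit 'n', reset
Bit 8: prefix='1' (no match yet)
Bit 9: prefix='11' (no match yet)
Bit 10: prefix='110' -> emit 'f', reset
Bit 11: prefix='1' (no match yet)
Bit 12: prefix='11' (no match yet)
Bit 13: prefix='111' -> emit 'a', reset
Bit 14: prefix='1' (no match yet)
Bit 15: prefix='10' (no match yet)
Bit 16: prefix='101' -> emit 'j', reset
Bit 17: prefix='1' (no match yet)
Bit 18: prefix='11' (no match yet)
Bit 19: prefix='110' -> emit 'f', reset
Bit 20: prefix='1' (no match yet)
Bit 21: prefix='10' (no match yet)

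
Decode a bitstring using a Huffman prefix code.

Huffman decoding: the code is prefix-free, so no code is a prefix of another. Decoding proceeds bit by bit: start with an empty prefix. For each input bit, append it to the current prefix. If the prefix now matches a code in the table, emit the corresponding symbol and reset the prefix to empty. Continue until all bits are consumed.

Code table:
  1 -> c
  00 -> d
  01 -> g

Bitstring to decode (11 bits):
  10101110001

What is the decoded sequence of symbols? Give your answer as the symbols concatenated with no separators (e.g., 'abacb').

Bit 0: prefix='1' -> emit 'c', reset
Bit 1: prefix='0' (no match yet)
Bit 2: prefix='01' -> emit 'g', reset
Bit 3: prefix='0' (no match yet)
Bit 4: prefix='01' -> emit 'g', reset
Bit 5: prefix='1' -> emit 'c', reset
Bit 6: prefix='1' -> emit 'c', reset
Bit 7: prefix='0' (no match yet)
Bit 8: prefix='00' -> emit 'd', reset
Bit 9: prefix='0' (no match yet)
Bit 10: prefix='01' -> emit 'g', reset

Answer: cggccdg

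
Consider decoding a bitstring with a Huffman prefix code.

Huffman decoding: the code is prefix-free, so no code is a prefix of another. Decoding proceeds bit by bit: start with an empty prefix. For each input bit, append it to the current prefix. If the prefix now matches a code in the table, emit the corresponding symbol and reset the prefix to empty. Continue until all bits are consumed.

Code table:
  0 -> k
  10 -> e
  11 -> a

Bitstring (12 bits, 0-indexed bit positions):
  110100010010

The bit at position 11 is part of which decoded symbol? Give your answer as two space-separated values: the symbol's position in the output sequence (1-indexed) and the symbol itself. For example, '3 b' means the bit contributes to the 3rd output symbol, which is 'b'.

Bit 0: prefix='1' (no match yet)
Bit 1: prefix='11' -> emit 'a', reset
Bit 2: prefix='0' -> emit 'k', reset
Bit 3: prefix='1' (no match yet)
Bit 4: prefix='10' -> emit 'e', reset
Bit 5: prefix='0' -> emit 'k', reset
Bit 6: prefix='0' -> emit 'k', reset
Bit 7: prefix='1' (no match yet)
Bit 8: prefix='10' -> emit 'e', reset
Bit 9: prefix='0' -> emit 'k', reset
Bit 10: prefix='1' (no match yet)
Bit 11: prefix='10' -> emit 'e', reset

Answer: 8 e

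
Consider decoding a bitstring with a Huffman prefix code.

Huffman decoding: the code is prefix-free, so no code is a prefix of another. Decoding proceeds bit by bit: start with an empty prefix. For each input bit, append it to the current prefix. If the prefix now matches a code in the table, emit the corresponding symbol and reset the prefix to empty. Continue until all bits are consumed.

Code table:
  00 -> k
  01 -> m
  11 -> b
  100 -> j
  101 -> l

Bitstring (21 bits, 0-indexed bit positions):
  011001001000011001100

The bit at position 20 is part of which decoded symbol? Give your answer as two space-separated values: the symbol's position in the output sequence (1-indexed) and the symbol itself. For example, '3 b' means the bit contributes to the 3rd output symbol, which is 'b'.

Answer: 9 k

Derivation:
Bit 0: prefix='0' (no match yet)
Bit 1: prefix='01' -> emit 'm', reset
Bit 2: prefix='1' (no match yet)
Bit 3: prefix='10' (no match yet)
Bit 4: prefix='100' -> emit 'j', reset
Bit 5: prefix='1' (no match yet)
Bit 6: prefix='10' (no match yet)
Bit 7: prefix='100' -> emit 'j', reset
Bit 8: prefix='1' (no match yet)
Bit 9: prefix='10' (no match yet)
Bit 10: prefix='100' -> emit 'j', reset
Bit 11: prefix='0' (no match yet)
Bit 12: prefix='00' -> emit 'k', reset
Bit 13: prefix='1' (no match yet)
Bit 14: prefix='11' -> emit 'b', reset
Bit 15: prefix='0' (no match yet)
Bit 16: prefix='00' -> emit 'k', reset
Bit 17: prefix='1' (no match yet)
Bit 18: prefix='11' -> emit 'b', reset
Bit 19: prefix='0' (no match yet)
Bit 20: prefix='00' -> emit 'k', reset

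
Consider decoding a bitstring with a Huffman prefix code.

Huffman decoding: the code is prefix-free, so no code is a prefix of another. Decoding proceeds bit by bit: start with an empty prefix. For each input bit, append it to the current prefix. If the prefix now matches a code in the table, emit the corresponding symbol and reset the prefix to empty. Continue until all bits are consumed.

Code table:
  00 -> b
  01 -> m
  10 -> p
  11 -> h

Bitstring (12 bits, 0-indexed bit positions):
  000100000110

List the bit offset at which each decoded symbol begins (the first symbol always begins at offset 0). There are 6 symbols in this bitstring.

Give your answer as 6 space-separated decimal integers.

Bit 0: prefix='0' (no match yet)
Bit 1: prefix='00' -> emit 'b', reset
Bit 2: prefix='0' (no match yet)
Bit 3: prefix='01' -> emit 'm', reset
Bit 4: prefix='0' (no match yet)
Bit 5: prefix='00' -> emit 'b', reset
Bit 6: prefix='0' (no match yet)
Bit 7: prefix='00' -> emit 'b', reset
Bit 8: prefix='0' (no match yet)
Bit 9: prefix='01' -> emit 'm', reset
Bit 10: prefix='1' (no match yet)
Bit 11: prefix='10' -> emit 'p', reset

Answer: 0 2 4 6 8 10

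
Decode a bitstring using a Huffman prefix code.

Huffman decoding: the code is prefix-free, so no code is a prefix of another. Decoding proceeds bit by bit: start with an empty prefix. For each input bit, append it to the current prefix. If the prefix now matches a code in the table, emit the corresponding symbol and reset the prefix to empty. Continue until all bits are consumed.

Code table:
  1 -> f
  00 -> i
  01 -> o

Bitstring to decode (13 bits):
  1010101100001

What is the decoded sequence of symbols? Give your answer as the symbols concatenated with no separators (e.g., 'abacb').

Bit 0: prefix='1' -> emit 'f', reset
Bit 1: prefix='0' (no match yet)
Bit 2: prefix='01' -> emit 'o', reset
Bit 3: prefix='0' (no match yet)
Bit 4: prefix='01' -> emit 'o', reset
Bit 5: prefix='0' (no match yet)
Bit 6: prefix='01' -> emit 'o', reset
Bit 7: prefix='1' -> emit 'f', reset
Bit 8: prefix='0' (no match yet)
Bit 9: prefix='00' -> emit 'i', reset
Bit 10: prefix='0' (no match yet)
Bit 11: prefix='00' -> emit 'i', reset
Bit 12: prefix='1' -> emit 'f', reset

Answer: fooofiif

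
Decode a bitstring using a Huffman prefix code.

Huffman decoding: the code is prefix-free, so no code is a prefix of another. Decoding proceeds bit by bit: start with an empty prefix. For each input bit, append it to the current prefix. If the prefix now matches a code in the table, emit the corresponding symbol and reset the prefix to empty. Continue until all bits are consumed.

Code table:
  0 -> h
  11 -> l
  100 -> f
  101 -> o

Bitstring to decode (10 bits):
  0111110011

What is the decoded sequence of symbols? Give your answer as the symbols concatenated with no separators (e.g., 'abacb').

Answer: hllfl

Derivation:
Bit 0: prefix='0' -> emit 'h', reset
Bit 1: prefix='1' (no match yet)
Bit 2: prefix='11' -> emit 'l', reset
Bit 3: prefix='1' (no match yet)
Bit 4: prefix='11' -> emit 'l', reset
Bit 5: prefix='1' (no match yet)
Bit 6: prefix='10' (no match yet)
Bit 7: prefix='100' -> emit 'f', reset
Bit 8: prefix='1' (no match yet)
Bit 9: prefix='11' -> emit 'l', reset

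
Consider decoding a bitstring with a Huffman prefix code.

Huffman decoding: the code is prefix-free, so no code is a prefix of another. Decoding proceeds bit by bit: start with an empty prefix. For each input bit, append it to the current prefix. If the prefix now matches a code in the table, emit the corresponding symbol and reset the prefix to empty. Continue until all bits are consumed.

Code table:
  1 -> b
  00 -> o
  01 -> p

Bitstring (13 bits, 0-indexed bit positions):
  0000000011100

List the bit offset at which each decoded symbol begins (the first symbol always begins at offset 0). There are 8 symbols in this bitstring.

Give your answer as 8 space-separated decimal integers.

Answer: 0 2 4 6 8 9 10 11

Derivation:
Bit 0: prefix='0' (no match yet)
Bit 1: prefix='00' -> emit 'o', reset
Bit 2: prefix='0' (no match yet)
Bit 3: prefix='00' -> emit 'o', reset
Bit 4: prefix='0' (no match yet)
Bit 5: prefix='00' -> emit 'o', reset
Bit 6: prefix='0' (no match yet)
Bit 7: prefix='00' -> emit 'o', reset
Bit 8: prefix='1' -> emit 'b', reset
Bit 9: prefix='1' -> emit 'b', reset
Bit 10: prefix='1' -> emit 'b', reset
Bit 11: prefix='0' (no match yet)
Bit 12: prefix='00' -> emit 'o', reset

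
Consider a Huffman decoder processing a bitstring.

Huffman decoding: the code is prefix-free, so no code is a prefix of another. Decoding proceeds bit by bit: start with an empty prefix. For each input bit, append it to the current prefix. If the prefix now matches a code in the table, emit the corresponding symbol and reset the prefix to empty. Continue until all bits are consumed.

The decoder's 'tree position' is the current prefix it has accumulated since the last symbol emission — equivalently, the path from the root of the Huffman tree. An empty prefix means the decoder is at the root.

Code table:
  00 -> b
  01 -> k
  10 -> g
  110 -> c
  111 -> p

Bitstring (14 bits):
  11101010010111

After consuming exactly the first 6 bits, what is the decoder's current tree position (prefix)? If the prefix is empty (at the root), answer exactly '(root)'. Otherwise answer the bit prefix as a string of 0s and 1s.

Bit 0: prefix='1' (no match yet)
Bit 1: prefix='11' (no match yet)
Bit 2: prefix='111' -> emit 'p', reset
Bit 3: prefix='0' (no match yet)
Bit 4: prefix='01' -> emit 'k', reset
Bit 5: prefix='0' (no match yet)

Answer: 0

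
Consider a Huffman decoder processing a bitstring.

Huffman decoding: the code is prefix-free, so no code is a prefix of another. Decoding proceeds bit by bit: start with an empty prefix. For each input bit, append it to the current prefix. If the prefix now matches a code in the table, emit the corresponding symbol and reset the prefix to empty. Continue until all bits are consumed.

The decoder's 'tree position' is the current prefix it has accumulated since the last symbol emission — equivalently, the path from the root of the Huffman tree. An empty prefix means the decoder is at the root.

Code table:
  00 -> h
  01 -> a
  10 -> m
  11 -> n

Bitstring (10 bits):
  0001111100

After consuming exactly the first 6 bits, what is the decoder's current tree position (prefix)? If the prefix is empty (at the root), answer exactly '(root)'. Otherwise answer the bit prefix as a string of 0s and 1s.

Bit 0: prefix='0' (no match yet)
Bit 1: prefix='00' -> emit 'h', reset
Bit 2: prefix='0' (no match yet)
Bit 3: prefix='01' -> emit 'a', reset
Bit 4: prefix='1' (no match yet)
Bit 5: prefix='11' -> emit 'n', reset

Answer: (root)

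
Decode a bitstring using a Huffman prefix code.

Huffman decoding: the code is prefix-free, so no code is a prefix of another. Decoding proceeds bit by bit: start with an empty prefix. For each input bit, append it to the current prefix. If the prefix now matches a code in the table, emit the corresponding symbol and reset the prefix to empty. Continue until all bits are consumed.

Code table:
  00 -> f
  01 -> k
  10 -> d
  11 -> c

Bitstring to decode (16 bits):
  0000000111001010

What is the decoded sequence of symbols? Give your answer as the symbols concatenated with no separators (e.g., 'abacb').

Bit 0: prefix='0' (no match yet)
Bit 1: prefix='00' -> emit 'f', reset
Bit 2: prefix='0' (no match yet)
Bit 3: prefix='00' -> emit 'f', reset
Bit 4: prefix='0' (no match yet)
Bit 5: prefix='00' -> emit 'f', reset
Bit 6: prefix='0' (no match yet)
Bit 7: prefix='01' -> emit 'k', reset
Bit 8: prefix='1' (no match yet)
Bit 9: prefix='11' -> emit 'c', reset
Bit 10: prefix='0' (no match yet)
Bit 11: prefix='00' -> emit 'f', reset
Bit 12: prefix='1' (no match yet)
Bit 13: prefix='10' -> emit 'd', reset
Bit 14: prefix='1' (no match yet)
Bit 15: prefix='10' -> emit 'd', reset

Answer: fffkcfdd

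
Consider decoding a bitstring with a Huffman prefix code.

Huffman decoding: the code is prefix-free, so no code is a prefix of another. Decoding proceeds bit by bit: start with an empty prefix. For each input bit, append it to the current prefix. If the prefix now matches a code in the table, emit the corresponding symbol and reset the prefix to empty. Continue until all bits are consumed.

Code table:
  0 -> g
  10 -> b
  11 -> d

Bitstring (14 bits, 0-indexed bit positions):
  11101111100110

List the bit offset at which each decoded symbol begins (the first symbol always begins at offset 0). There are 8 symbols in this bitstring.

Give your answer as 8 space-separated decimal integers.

Answer: 0 2 4 6 8 10 11 13

Derivation:
Bit 0: prefix='1' (no match yet)
Bit 1: prefix='11' -> emit 'd', reset
Bit 2: prefix='1' (no match yet)
Bit 3: prefix='10' -> emit 'b', reset
Bit 4: prefix='1' (no match yet)
Bit 5: prefix='11' -> emit 'd', reset
Bit 6: prefix='1' (no match yet)
Bit 7: prefix='11' -> emit 'd', reset
Bit 8: prefix='1' (no match yet)
Bit 9: prefix='10' -> emit 'b', reset
Bit 10: prefix='0' -> emit 'g', reset
Bit 11: prefix='1' (no match yet)
Bit 12: prefix='11' -> emit 'd', reset
Bit 13: prefix='0' -> emit 'g', reset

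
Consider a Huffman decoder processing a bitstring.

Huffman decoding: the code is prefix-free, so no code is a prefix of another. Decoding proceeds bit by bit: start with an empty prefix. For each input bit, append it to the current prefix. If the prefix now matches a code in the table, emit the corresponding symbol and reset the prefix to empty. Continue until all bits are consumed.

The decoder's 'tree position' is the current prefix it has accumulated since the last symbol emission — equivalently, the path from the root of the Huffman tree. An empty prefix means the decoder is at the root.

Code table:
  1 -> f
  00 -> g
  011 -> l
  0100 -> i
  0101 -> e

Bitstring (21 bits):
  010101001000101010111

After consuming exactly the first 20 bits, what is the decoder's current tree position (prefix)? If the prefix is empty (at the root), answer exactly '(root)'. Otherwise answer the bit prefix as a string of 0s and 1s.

Answer: (root)

Derivation:
Bit 0: prefix='0' (no match yet)
Bit 1: prefix='01' (no match yet)
Bit 2: prefix='010' (no match yet)
Bit 3: prefix='0101' -> emit 'e', reset
Bit 4: prefix='0' (no match yet)
Bit 5: prefix='01' (no match yet)
Bit 6: prefix='010' (no match yet)
Bit 7: prefix='0100' -> emit 'i', reset
Bit 8: prefix='1' -> emit 'f', reset
Bit 9: prefix='0' (no match yet)
Bit 10: prefix='00' -> emit 'g', reset
Bit 11: prefix='0' (no match yet)
Bit 12: prefix='01' (no match yet)
Bit 13: prefix='010' (no match yet)
Bit 14: prefix='0101' -> emit 'e', reset
Bit 15: prefix='0' (no match yet)
Bit 16: prefix='01' (no match yet)
Bit 17: prefix='010' (no match yet)
Bit 18: prefix='0101' -> emit 'e', reset
Bit 19: prefix='1' -> emit 'f', reset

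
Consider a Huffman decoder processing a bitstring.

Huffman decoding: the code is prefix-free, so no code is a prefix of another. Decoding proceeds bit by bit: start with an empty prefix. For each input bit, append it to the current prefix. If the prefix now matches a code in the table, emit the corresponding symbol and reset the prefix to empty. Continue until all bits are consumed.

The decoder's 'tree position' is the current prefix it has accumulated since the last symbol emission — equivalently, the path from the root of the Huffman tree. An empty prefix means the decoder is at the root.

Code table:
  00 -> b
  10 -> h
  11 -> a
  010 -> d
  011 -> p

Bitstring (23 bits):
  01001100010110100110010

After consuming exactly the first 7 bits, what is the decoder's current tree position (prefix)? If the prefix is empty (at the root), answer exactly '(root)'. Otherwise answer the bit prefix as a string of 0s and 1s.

Bit 0: prefix='0' (no match yet)
Bit 1: prefix='01' (no match yet)
Bit 2: prefix='010' -> emit 'd', reset
Bit 3: prefix='0' (no match yet)
Bit 4: prefix='01' (no match yet)
Bit 5: prefix='011' -> emit 'p', reset
Bit 6: prefix='0' (no match yet)

Answer: 0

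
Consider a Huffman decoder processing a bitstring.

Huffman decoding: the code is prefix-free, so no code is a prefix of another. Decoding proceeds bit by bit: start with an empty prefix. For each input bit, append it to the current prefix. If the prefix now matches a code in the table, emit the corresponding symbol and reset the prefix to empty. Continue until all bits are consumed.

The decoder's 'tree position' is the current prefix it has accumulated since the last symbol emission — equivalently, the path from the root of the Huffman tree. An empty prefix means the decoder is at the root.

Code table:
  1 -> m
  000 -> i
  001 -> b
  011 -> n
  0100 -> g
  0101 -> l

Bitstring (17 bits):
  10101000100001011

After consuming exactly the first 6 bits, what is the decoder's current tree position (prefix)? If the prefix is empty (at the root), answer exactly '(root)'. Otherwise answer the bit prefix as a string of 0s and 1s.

Bit 0: prefix='1' -> emit 'm', reset
Bit 1: prefix='0' (no match yet)
Bit 2: prefix='01' (no match yet)
Bit 3: prefix='010' (no match yet)
Bit 4: prefix='0101' -> emit 'l', reset
Bit 5: prefix='0' (no match yet)

Answer: 0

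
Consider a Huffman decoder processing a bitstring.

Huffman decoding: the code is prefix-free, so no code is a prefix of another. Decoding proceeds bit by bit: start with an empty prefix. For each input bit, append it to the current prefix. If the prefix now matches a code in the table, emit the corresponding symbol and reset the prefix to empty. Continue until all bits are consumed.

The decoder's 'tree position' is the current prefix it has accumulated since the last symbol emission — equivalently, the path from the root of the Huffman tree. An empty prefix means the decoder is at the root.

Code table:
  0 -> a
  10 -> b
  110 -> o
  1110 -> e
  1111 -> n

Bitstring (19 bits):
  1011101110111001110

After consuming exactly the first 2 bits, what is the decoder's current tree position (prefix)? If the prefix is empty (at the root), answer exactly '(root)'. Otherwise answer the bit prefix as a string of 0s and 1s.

Answer: (root)

Derivation:
Bit 0: prefix='1' (no match yet)
Bit 1: prefix='10' -> emit 'b', reset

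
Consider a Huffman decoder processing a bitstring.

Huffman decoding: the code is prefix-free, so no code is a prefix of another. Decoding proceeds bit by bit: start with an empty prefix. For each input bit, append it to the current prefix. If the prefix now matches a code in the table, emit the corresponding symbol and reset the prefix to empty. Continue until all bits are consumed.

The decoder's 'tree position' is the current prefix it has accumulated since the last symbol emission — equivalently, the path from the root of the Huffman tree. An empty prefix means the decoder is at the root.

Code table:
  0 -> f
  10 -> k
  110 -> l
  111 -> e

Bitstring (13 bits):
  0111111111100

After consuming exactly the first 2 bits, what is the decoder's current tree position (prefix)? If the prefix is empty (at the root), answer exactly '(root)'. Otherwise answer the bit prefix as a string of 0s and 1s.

Answer: 1

Derivation:
Bit 0: prefix='0' -> emit 'f', reset
Bit 1: prefix='1' (no match yet)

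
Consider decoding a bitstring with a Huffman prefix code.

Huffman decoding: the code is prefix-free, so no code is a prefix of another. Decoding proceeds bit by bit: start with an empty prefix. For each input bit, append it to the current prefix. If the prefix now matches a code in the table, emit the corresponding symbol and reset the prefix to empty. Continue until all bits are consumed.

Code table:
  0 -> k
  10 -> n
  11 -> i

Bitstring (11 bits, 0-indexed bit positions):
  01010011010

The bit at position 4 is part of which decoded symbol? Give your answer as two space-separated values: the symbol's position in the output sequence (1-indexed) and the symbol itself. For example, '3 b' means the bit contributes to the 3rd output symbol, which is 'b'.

Bit 0: prefix='0' -> emit 'k', reset
Bit 1: prefix='1' (no match yet)
Bit 2: prefix='10' -> emit 'n', reset
Bit 3: prefix='1' (no match yet)
Bit 4: prefix='10' -> emit 'n', reset
Bit 5: prefix='0' -> emit 'k', reset
Bit 6: prefix='1' (no match yet)
Bit 7: prefix='11' -> emit 'i', reset
Bit 8: prefix='0' -> emit 'k', reset

Answer: 3 n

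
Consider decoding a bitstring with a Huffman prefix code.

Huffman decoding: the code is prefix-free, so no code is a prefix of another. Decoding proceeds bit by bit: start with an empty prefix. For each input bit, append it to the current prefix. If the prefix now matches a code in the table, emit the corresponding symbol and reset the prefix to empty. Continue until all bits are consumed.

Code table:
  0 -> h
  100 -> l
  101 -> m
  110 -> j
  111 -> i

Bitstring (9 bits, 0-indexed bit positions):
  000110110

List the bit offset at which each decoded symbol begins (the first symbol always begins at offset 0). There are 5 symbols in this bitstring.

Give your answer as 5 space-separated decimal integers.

Bit 0: prefix='0' -> emit 'h', reset
Bit 1: prefix='0' -> emit 'h', reset
Bit 2: prefix='0' -> emit 'h', reset
Bit 3: prefix='1' (no match yet)
Bit 4: prefix='11' (no match yet)
Bit 5: prefix='110' -> emit 'j', reset
Bit 6: prefix='1' (no match yet)
Bit 7: prefix='11' (no match yet)
Bit 8: prefix='110' -> emit 'j', reset

Answer: 0 1 2 3 6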